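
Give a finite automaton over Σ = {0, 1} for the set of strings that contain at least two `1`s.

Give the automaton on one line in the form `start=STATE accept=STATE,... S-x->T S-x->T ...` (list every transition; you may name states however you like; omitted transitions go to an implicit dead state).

start=A accept=C,D A-0->A A-1->B B-0->B B-1->C C-0->C C-1->D D-0->D D-1->D

Only the number of `1`s matters, and only up to 3. Make a chain A → B → C → D advanced by each `1` (with D absorbing); every other symbol self-loops. The accepting set is {C, D}.
4 states suffice.
       0  1 
>  A   A  B 
   B   B  C 
 * C   C  D 
 * D   D  D 
(> = start, * = accepting)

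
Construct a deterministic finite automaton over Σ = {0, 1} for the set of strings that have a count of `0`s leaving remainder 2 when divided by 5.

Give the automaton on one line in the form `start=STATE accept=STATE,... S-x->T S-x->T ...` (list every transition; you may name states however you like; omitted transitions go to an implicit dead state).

start=q0 accept=q2 q0-0->q1 q0-1->q0 q1-0->q2 q1-1->q1 q2-0->q3 q2-1->q2 q3-0->q4 q3-1->q3 q4-0->q0 q4-1->q4

The only thing that matters is how many `0`s have appeared, reduced mod 5. Use one state per residue: q0 for 0, …, q4 for 4. Reading `0` moves to the next residue; anything else stays put. q2 is accepting.
5 states suffice.
        0   1  
>  q0   q1  q0 
   q1   q2  q1 
 * q2   q3  q2 
   q3   q4  q3 
   q4   q0  q4 
(> = start, * = accepting)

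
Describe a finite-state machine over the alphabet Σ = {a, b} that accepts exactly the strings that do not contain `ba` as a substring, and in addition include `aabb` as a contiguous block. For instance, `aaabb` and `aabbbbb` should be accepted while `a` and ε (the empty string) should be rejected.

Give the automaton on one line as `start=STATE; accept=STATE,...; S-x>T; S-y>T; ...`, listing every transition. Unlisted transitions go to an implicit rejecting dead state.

Build one automaton per condition and run them in lockstep. One (3 states) tracks partial matches of the forbidden pattern `ba`; the other (5 states) tracks whether and how much of `aabb` has been seen. Each combined state is a pair, one component from each; accept when both components accept. Minimizing collapses redundant product states.
With 6 states:
        a   b  
>  s0   s1  s2 
   s1   s3  s2 
   s2   s2  s2 
   s3   s3  s4 
   s4   s2  s5 
 * s5   s2  s5 
(> = start, * = accepting)

start=s0; accept=s5; s0-a>s1; s0-b>s2; s1-a>s3; s1-b>s2; s2-a>s2; s2-b>s2; s3-a>s3; s3-b>s4; s4-a>s2; s4-b>s5; s5-a>s2; s5-b>s5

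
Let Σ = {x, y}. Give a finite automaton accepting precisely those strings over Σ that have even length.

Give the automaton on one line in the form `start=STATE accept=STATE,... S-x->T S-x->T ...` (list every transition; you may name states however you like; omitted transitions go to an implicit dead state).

Only the length mod 2 matters, so use a 2-cycle: from any state, every input symbol moves to the next state, wrapping B back to A. Mark A accepting.
       x  y 
>* A   B  B 
   B   A  A 
(> = start, * = accepting)

start=A accept=A A-x->B A-y->B B-x->A B-y->A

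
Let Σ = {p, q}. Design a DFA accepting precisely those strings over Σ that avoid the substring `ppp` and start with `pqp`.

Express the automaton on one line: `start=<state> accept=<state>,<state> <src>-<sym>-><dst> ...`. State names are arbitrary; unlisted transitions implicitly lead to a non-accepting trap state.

start=S0 accept=S7,S8,S9 S0-p->S1 S0-q->S2 S1-p->S3 S1-q->S4 S2-p->S5 S2-q->S2 S3-p->S6 S3-q->S2 S4-p->S7 S4-q->S2 S5-p->S3 S5-q->S2 S6-p->S6 S6-q->S6 S7-p->S8 S7-q->S9 S8-p->S10 S8-q->S9 S9-p->S7 S9-q->S9 S10-p->S10 S10-q->S10

Build one automaton per condition and run them in lockstep. The first has 4 states tracking partial matches of the forbidden pattern `ppp`; the second has 5 states tracking whether the input so far still matches the prefix `pqp`. A product state is a pair (one from each), accepting exactly when both do.
          p    q  
>  S0     S1   S2 
   S1     S3   S4 
   S2     S5   S2 
   S3     S6   S2 
   S4     S7   S2 
   S5     S3   S2 
   S6     S6   S6 
 * S7     S8   S9 
 * S8    S10   S9 
 * S9     S7   S9 
   S10   S10  S10 
(> = start, * = accepting)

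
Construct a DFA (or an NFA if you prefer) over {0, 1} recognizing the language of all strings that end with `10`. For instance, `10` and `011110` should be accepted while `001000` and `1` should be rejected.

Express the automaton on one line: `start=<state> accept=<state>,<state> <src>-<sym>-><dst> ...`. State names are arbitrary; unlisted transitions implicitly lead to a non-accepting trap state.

Remember how much of `10` the current input suffix matches. State q0 means no match yet; q1 means the last symbol is `1`; q2 means the last 2 symbols are `10`. Only q2 accepts. On a mismatch, fall back to the longest proper suffix that is still a prefix of `10`.
With 3 states:
        0   1  
>  q0   q0  q1 
   q1   q2  q1 
 * q2   q0  q1 
(> = start, * = accepting)

start=q0 accept=q2 q0-0->q0 q0-1->q1 q1-0->q2 q1-1->q1 q2-0->q0 q2-1->q1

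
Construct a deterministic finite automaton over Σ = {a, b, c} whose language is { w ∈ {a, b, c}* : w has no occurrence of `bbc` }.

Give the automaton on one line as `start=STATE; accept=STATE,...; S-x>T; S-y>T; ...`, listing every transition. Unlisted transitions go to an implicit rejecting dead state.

This is the complement of 'contains `bbc`'. Use the same substring-matching states — S0 through S3 holding how much of `bbc` has just been matched — but flip the accepting set: everything except the trap S3 accepts.
4 states suffice.
        a   b   c  
>* S0   S0  S1  S0 
 * S1   S0  S2  S0 
 * S2   S0  S2  S3 
   S3   S3  S3  S3 
(> = start, * = accepting)

start=S0; accept=S0,S1,S2; S0-a>S0; S0-b>S1; S0-c>S0; S1-a>S0; S1-b>S2; S1-c>S0; S2-a>S0; S2-b>S2; S2-c>S3; S3-a>S3; S3-b>S3; S3-c>S3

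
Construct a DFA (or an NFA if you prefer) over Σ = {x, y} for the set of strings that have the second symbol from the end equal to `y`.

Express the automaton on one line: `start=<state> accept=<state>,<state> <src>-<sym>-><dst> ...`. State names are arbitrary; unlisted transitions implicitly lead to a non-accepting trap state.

start=s0 accept=s5,s6 s0-x->s1 s0-y->s2 s1-x->s3 s1-y->s4 s2-x->s5 s2-y->s6 s3-x->s3 s3-y->s4 s4-x->s5 s4-y->s6 s5-x->s3 s5-y->s4 s6-x->s5 s6-y->s6

A DFA must remember the last 2 symbols (since which symbol is second-to-last isn't known until the input ends). Use one state per possible window of the last ≤2 symbols; accept from those whose window starts with `y`.
With 7 states:
        x   y  
>  s0   s1  s2 
   s1   s3  s4 
   s2   s5  s6 
   s3   s3  s4 
   s4   s5  s6 
 * s5   s3  s4 
 * s6   s5  s6 
(> = start, * = accepting)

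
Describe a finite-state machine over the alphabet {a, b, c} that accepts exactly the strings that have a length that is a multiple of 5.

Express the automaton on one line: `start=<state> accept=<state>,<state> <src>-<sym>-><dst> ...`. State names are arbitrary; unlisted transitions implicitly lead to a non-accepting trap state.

start=S0 accept=S0 S0-a->S1 S0-b->S1 S0-c->S1 S1-a->S2 S1-b->S2 S1-c->S2 S2-a->S3 S2-b->S3 S2-c->S3 S3-a->S4 S3-b->S4 S3-c->S4 S4-a->S0 S4-b->S0 S4-c->S0

Only the length mod 5 matters, so use a 5-cycle: from any state, every input symbol moves to the next state, wrapping S4 back to S0. Mark S0 accepting.
A 5-state machine:
        a   b   c  
>* S0   S1  S1  S1 
   S1   S2  S2  S2 
   S2   S3  S3  S3 
   S3   S4  S4  S4 
   S4   S0  S0  S0 
(> = start, * = accepting)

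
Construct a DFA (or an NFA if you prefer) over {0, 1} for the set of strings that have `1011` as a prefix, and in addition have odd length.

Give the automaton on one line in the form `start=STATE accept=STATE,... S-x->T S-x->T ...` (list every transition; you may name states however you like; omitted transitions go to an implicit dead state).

start=A accept=H A-0->B A-1->C B-0->D B-1->D C-0->E C-1->D D-0->B D-1->B E-0->B E-1->F F-0->D F-1->G G-0->H G-1->H H-0->G H-1->G

Build one automaton per condition and run them in lockstep. One (6 states) tracks whether the input so far still matches the prefix `1011`; the other (2 states) tracks the input length modulo 2. Each combined state is a pair, one component from each; accept when both components accept.
8 states suffice.
       0  1 
>  A   B  C 
   B   D  D 
   C   E  D 
   D   B  B 
   E   B  F 
   F   D  G 
   G   H  H 
 * H   G  G 
(> = start, * = accepting)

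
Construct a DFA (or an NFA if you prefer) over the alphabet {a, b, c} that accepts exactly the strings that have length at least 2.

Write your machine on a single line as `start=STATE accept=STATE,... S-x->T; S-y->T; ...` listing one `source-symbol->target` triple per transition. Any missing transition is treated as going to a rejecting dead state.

start=S0; accept=S2,S3; S0-a->S1; S0-b->S1; S0-c->S1; S1-a->S2; S1-b->S2; S1-c->S2; S2-a->S3; S2-b->S3; S2-c->S3; S3-a->S3; S3-b->S3; S3-c->S3

We only need to distinguish lengths 0, 1, …, 2, and '>2'. Chain S0 → S1 → S2 → S3 on every symbol, with S3 looping. Accepting states: {S2, S3}.
        a   b   c  
>  S0   S1  S1  S1 
   S1   S2  S2  S2 
 * S2   S3  S3  S3 
 * S3   S3  S3  S3 
(> = start, * = accepting)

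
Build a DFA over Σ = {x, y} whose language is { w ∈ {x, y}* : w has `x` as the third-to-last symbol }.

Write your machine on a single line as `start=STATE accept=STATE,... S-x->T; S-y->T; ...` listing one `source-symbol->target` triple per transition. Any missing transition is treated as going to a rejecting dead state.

start=q0; accept=q7,q8,q9,q10; q0-x->q1; q0-y->q2; q1-x->q3; q1-y->q4; q2-x->q5; q2-y->q6; q3-x->q7; q3-y->q8; q4-x->q9; q4-y->q10; q5-x->q11; q5-y->q12; q6-x->q13; q6-y->q14; q7-x->q7; q7-y->q8; q8-x->q9; q8-y->q10; q9-x->q11; q9-y->q12; q10-x->q13; q10-y->q14; q11-x->q7; q11-y->q8; q12-x->q9; q12-y->q10; q13-x->q11; q13-y->q12; q14-x->q13; q14-y->q14

Because acceptance depends on a position counted from the end, the machine has to buffer the most recent 3 symbols. Make each state the string of the last up-to-3 symbols read; on input `x` shift the window left and append `x`. Accept when the buffered window has length 3 and begins with `x`.
          x    y  
>  q0     q1   q2 
   q1     q3   q4 
   q2     q5   q6 
   q3     q7   q8 
   q4     q9  q10 
   q5    q11  q12 
   q6    q13  q14 
 * q7     q7   q8 
 * q8     q9  q10 
 * q9    q11  q12 
 * q10   q13  q14 
   q11    q7   q8 
   q12    q9  q10 
   q13   q11  q12 
   q14   q13  q14 
(> = start, * = accepting)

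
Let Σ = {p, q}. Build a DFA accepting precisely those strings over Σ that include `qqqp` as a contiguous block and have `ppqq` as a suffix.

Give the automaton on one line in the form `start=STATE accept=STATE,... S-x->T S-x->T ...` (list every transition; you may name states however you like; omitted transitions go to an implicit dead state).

start=S0 accept=S12 S0-p->S1 S0-q->S2 S1-p->S3 S1-q->S2 S2-p->S1 S2-q->S4 S3-p->S3 S3-q->S5 S4-p->S1 S4-q->S6 S5-p->S1 S5-q->S7 S6-p->S8 S6-q->S6 S7-p->S1 S7-q->S6 S8-p->S9 S8-q->S10 S9-p->S9 S9-q->S11 S10-p->S8 S10-q->S10 S11-p->S8 S11-q->S12 S12-p->S8 S12-q->S10

Run two small machines in parallel and take their product. The first has 5 states tracking whether and how much of `qqqp` has been seen; the second has 5 states tracking how much of the suffix `ppqq` has currently been matched. A product state is a pair (one from each), accepting exactly when both do.
A 13-state machine:
          p    q  
>  S0     S1   S2 
   S1     S3   S2 
   S2     S1   S4 
   S3     S3   S5 
   S4     S1   S6 
   S5     S1   S7 
   S6     S8   S6 
   S7     S1   S6 
   S8     S9  S10 
   S9     S9  S11 
   S10    S8  S10 
   S11    S8  S12 
 * S12    S8  S10 
(> = start, * = accepting)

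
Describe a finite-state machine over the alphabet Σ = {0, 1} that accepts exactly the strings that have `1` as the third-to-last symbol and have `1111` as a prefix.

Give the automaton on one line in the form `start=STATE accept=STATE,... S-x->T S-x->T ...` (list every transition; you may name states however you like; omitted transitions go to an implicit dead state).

start=A accept=Q,R,S,T A-0->B A-1->C B-0->D B-1->E C-0->F C-1->G D-0->H D-1->I E-0->J E-1->K F-0->L F-1->M G-0->N G-1->O H-0->H H-1->I I-0->J I-1->K J-0->L J-1->M K-0->N K-1->P L-0->H L-1->I M-0->J M-1->K N-0->L N-1->M O-0->N O-1->Q P-0->N P-1->P Q-0->R Q-1->Q R-0->S R-1->T S-0->U S-1->V T-0->W T-1->X U-0->U U-1->V V-0->W V-1->X W-0->S W-1->T X-0->R X-1->Q

Handle the two conditions separately and then intersect. One (15 states) tracks the last 3 symbols read; the other (6 states) tracks whether the input so far still matches the prefix `1111`. Each combined state is a pair, one component from each; accept when both components accept.
With 24 states:
       0  1 
>  A   B  C 
   B   D  E 
   C   F  G 
   D   H  I 
   E   J  K 
   F   L  M 
   G   N  O 
   H   H  I 
   I   J  K 
   J   L  M 
   K   N  P 
   L   H  I 
   M   J  K 
   N   L  M 
   O   N  Q 
   P   N  P 
 * Q   R  Q 
 * R   S  T 
 * S   U  V 
 * T   W  X 
   U   U  V 
   V   W  X 
   W   S  T 
   X   R  Q 
(> = start, * = accepting)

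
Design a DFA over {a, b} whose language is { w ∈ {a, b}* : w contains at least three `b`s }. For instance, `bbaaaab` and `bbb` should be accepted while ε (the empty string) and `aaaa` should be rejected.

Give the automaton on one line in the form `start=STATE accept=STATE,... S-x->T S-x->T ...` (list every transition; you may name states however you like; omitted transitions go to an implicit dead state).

start=q0 accept=q3,q4 q0-a->q0 q0-b->q1 q1-a->q1 q1-b->q2 q2-a->q2 q2-b->q3 q3-a->q3 q3-b->q4 q4-a->q4 q4-b->q4

Count `b`s, saturating at 4: states q0 through q3 mean 0 through 3 `b`s seen; q4 means more than 3. Each `b` increments (capped at q4); other symbols loop. Accept from {q3, q4}.
        a   b  
>  q0   q0  q1 
   q1   q1  q2 
   q2   q2  q3 
 * q3   q3  q4 
 * q4   q4  q4 
(> = start, * = accepting)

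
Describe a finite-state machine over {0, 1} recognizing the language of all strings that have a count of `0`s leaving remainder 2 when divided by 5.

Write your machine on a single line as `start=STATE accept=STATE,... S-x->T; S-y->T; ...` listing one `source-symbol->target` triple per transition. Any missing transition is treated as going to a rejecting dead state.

start=q0; accept=q2; q0-0->q1; q0-1->q0; q1-0->q2; q1-1->q1; q2-0->q3; q2-1->q2; q3-0->q4; q3-1->q3; q4-0->q0; q4-1->q4

Keep the running count of `0`s modulo 5: each `0` advances along the cycle q0 → q1 → q2 → q3 → q4 → q0 while other symbols loop. Accept at q2.
With 5 states:
        0   1  
>  q0   q1  q0 
   q1   q2  q1 
 * q2   q3  q2 
   q3   q4  q3 
   q4   q0  q4 
(> = start, * = accepting)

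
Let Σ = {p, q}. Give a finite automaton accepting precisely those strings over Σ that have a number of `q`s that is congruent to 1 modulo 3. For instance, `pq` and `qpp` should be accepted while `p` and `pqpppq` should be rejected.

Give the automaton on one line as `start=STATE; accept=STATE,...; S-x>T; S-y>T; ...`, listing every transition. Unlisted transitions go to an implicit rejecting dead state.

Keep the running count of `q`s modulo 3: each `q` advances along the cycle A → B → C → A while other symbols loop. Accept at B.
A 3-state machine:
       p  q 
>  A   A  B 
 * B   B  C 
   C   C  A 
(> = start, * = accepting)

start=A; accept=B; A-p>A; A-q>B; B-p>B; B-q>C; C-p>C; C-q>A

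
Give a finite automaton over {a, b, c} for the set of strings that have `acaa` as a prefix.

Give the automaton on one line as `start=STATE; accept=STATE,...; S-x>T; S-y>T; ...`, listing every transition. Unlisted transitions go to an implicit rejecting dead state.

start=S0; accept=S4; S0-a>S1; S0-b>S5; S0-c>S5; S1-a>S5; S1-b>S5; S1-c>S2; S2-a>S3; S2-b>S5; S2-c>S5; S3-a>S4; S3-b>S5; S3-c>S5; S4-a>S4; S4-b>S4; S4-c>S4; S5-a>S5; S5-b>S5; S5-c>S5

Walk along `acaa` while the input agrees: from S0 take `a` to S1, and so on. Any deviation drops to the rejecting sink S5. Once S4 is reached the prefix is confirmed and every continuation is accepted.
A 6-state machine:
        a   b   c  
>  S0   S1  S5  S5 
   S1   S5  S5  S2 
   S2   S3  S5  S5 
   S3   S4  S5  S5 
 * S4   S4  S4  S4 
   S5   S5  S5  S5 
(> = start, * = accepting)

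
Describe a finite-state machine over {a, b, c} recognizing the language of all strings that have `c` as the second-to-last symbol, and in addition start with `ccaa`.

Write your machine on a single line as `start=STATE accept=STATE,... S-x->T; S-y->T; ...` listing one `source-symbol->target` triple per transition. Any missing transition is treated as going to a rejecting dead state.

Handle the two conditions separately and then intersect. The first has 13 states tracking the last 2 symbols read; the second has 6 states tracking whether the input so far still matches the prefix `ccaa`. A product state is a pair (one from each), accepting exactly when both do. After merging equivalent states the machine shrinks.
A 9-state machine:
        a   b   c  
>  q0   q1  q1  q2 
   q1   q1  q1  q1 
   q2   q1  q1  q3 
   q3   q4  q1  q1 
   q4   q5  q1  q1 
   q5   q5  q5  q6 
   q6   q7  q7  q8 
 * q7   q5  q5  q6 
 * q8   q7  q7  q8 
(> = start, * = accepting)

start=q0; accept=q7,q8; q0-a->q1; q0-b->q1; q0-c->q2; q1-a->q1; q1-b->q1; q1-c->q1; q2-a->q1; q2-b->q1; q2-c->q3; q3-a->q4; q3-b->q1; q3-c->q1; q4-a->q5; q4-b->q1; q4-c->q1; q5-a->q5; q5-b->q5; q5-c->q6; q6-a->q7; q6-b->q7; q6-c->q8; q7-a->q5; q7-b->q5; q7-c->q6; q8-a->q7; q8-b->q7; q8-c->q8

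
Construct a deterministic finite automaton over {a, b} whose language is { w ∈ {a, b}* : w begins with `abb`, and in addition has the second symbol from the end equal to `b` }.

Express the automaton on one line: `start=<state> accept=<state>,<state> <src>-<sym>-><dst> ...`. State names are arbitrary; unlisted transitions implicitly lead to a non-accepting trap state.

start=q0 accept=q8,q9 q0-a->q1 q0-b->q2 q1-a->q3 q1-b->q4 q2-a->q5 q2-b->q6 q3-a->q3 q3-b->q7 q4-a->q5 q4-b->q8 q5-a->q3 q5-b->q7 q6-a->q5 q6-b->q6 q7-a->q5 q7-b->q6 q8-a->q9 q8-b->q8 q9-a->q10 q9-b->q11 q10-a->q10 q10-b->q11 q11-a->q9 q11-b->q8

Run two small machines in parallel and take their product. One (5 states) tracks whether the input so far still matches the prefix `abb`; the other (7 states) tracks the last 2 symbols read. Each combined state is a pair, one component from each; accept when both components accept.
          a    b  
>  q0     q1   q2 
   q1     q3   q4 
   q2     q5   q6 
   q3     q3   q7 
   q4     q5   q8 
   q5     q3   q7 
   q6     q5   q6 
   q7     q5   q6 
 * q8     q9   q8 
 * q9    q10  q11 
   q10   q10  q11 
   q11    q9   q8 
(> = start, * = accepting)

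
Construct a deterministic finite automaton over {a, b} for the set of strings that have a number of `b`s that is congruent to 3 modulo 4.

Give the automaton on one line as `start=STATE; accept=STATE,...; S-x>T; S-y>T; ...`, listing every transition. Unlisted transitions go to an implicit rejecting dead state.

start=q0; accept=q3; q0-a>q0; q0-b>q1; q1-a>q1; q1-b>q2; q2-a>q2; q2-b>q3; q3-a>q3; q3-b>q0

Keep the running count of `b`s modulo 4: each `b` advances along the cycle q0 → q1 → q2 → q3 → q0 while other symbols loop. Accept at q3.
        a   b  
>  q0   q0  q1 
   q1   q1  q2 
   q2   q2  q3 
 * q3   q3  q0 
(> = start, * = accepting)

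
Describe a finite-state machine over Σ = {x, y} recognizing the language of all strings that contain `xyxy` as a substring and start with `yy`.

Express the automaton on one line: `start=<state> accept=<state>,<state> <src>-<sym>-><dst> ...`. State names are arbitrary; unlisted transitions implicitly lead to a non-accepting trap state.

Build one automaton per condition and run them in lockstep. One (5 states) tracks whether and how much of `xyxy` has been seen; the other (4 states) tracks whether the input so far still matches the prefix `yy`. Each combined state is a pair, one component from each; accept when both components accept.
With 12 states:
          x    y  
>  q0     q1   q2 
   q1     q1   q3 
   q2     q1   q4 
   q3     q5   q6 
   q4     q7   q4 
   q5     q1   q8 
   q6     q1   q6 
   q7     q7   q9 
   q8     q8   q8 
   q9    q10   q4 
   q10    q7  q11 
 * q11   q11  q11 
(> = start, * = accepting)

start=q0 accept=q11 q0-x->q1 q0-y->q2 q1-x->q1 q1-y->q3 q2-x->q1 q2-y->q4 q3-x->q5 q3-y->q6 q4-x->q7 q4-y->q4 q5-x->q1 q5-y->q8 q6-x->q1 q6-y->q6 q7-x->q7 q7-y->q9 q8-x->q8 q8-y->q8 q9-x->q10 q9-y->q4 q10-x->q7 q10-y->q11 q11-x->q11 q11-y->q11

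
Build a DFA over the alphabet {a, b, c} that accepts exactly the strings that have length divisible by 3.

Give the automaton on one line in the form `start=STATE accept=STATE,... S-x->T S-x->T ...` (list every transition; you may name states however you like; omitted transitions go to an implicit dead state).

start=q0 accept=q0 q0-a->q1 q0-b->q1 q0-c->q1 q1-a->q2 q1-b->q2 q1-c->q2 q2-a->q0 q2-b->q0 q2-c->q0

Count input length modulo 3: every symbol advances one step around the cycle q0 → q1 → q2 → q0. Accept at q0.
A 3-state machine:
        a   b   c  
>* q0   q1  q1  q1 
   q1   q2  q2  q2 
   q2   q0  q0  q0 
(> = start, * = accepting)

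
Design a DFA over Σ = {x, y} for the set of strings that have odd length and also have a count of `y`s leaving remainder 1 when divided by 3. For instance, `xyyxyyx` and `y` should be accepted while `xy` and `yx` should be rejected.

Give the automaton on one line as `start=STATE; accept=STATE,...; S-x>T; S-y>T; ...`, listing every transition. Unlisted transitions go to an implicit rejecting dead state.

Build one automaton per condition and run them in lockstep. The first has 2 states tracking the input length modulo 2; the second has 3 states tracking the count of `y`s modulo 3. A product state is a pair (one from each), accepting exactly when both do.
A 6-state machine:
        x   y  
>  S0   S1  S2 
   S1   S0  S3 
 * S2   S3  S4 
   S3   S2  S5 
   S4   S5  S1 
   S5   S4  S0 
(> = start, * = accepting)

start=S0; accept=S2; S0-x>S1; S0-y>S2; S1-x>S0; S1-y>S3; S2-x>S3; S2-y>S4; S3-x>S2; S3-y>S5; S4-x>S5; S4-y>S1; S5-x>S4; S5-y>S0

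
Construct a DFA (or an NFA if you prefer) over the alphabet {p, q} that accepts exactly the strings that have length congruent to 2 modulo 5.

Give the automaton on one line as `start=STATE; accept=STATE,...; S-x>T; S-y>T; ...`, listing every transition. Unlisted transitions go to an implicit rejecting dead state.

start=A; accept=C; A-p>B; A-q>B; B-p>C; B-q>C; C-p>D; C-q>D; D-p>E; D-q>E; E-p>A; E-q>A

Only the length mod 5 matters, so use a 5-cycle: from any state, every input symbol moves to the next state, wrapping E back to A. Mark C accepting.
       p  q 
>  A   B  B 
   B   C  C 
 * C   D  D 
   D   E  E 
   E   A  A 
(> = start, * = accepting)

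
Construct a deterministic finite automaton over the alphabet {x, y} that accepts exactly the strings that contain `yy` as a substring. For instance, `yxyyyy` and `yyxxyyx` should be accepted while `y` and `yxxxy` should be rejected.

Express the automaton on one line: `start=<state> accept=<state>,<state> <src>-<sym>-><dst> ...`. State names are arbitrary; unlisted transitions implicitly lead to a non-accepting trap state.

start=q0 accept=q2 q0-x->q0 q0-y->q1 q1-x->q0 q1-y->q2 q2-x->q2 q2-y->q2

Track how much of `yy` has been matched so far: state q0 is no progress, q2 is the absorbing accept state reached once `yy` has occurred. Intermediate states record partial matches; on a mismatch, fall back to the longest reusable overlap.
A 3-state machine:
        x   y  
>  q0   q0  q1 
   q1   q0  q2 
 * q2   q2  q2 
(> = start, * = accepting)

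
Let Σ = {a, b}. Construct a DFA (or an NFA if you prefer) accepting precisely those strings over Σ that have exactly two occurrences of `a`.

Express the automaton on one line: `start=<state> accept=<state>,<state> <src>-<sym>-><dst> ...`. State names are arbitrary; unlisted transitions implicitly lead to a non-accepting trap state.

Count `a`s, saturating at 3: states s0 through s2 mean 0 through 2 `a`s seen; s3 means more than 2. Each `a` increments (capped at s3); other symbols loop. Accept from {s2}.
A 4-state machine:
        a   b  
>  s0   s1  s0 
   s1   s2  s1 
 * s2   s3  s2 
   s3   s3  s3 
(> = start, * = accepting)

start=s0 accept=s2 s0-a->s1 s0-b->s0 s1-a->s2 s1-b->s1 s2-a->s3 s2-b->s2 s3-a->s3 s3-b->s3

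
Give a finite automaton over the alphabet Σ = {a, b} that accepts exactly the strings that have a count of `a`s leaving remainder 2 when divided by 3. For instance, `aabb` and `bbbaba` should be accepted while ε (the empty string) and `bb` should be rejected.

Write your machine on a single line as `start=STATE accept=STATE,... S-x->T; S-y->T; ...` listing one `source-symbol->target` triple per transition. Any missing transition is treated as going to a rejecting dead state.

start=s0; accept=s2; s0-a->s1; s0-b->s0; s1-a->s2; s1-b->s1; s2-a->s0; s2-b->s2

Keep the running count of `a`s modulo 3: each `a` advances along the cycle s0 → s1 → s2 → s0 while other symbols loop. Accept at s2.
With 3 states:
        a   b  
>  s0   s1  s0 
   s1   s2  s1 
 * s2   s0  s2 
(> = start, * = accepting)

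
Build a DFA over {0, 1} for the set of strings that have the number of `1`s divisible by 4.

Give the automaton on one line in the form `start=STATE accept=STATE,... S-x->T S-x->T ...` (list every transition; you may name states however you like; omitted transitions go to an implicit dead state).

start=A accept=A A-0->A A-1->B B-0->B B-1->C C-0->C C-1->D D-0->D D-1->A

The only thing that matters is how many `1`s have appeared, reduced mod 4. Use one state per residue: A for 0, …, D for 3. Reading `1` moves to the next residue; anything else stays put. A is accepting.
       0  1 
>* A   A  B 
   B   B  C 
   C   C  D 
   D   D  A 
(> = start, * = accepting)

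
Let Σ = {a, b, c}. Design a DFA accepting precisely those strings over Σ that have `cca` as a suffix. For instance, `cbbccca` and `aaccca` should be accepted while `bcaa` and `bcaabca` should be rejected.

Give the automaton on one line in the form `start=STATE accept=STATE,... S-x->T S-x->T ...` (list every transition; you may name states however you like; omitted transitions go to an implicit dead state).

start=q0 accept=q3 q0-a->q0 q0-b->q0 q0-c->q1 q1-a->q0 q1-b->q0 q1-c->q2 q2-a->q3 q2-b->q0 q2-c->q2 q3-a->q0 q3-b->q0 q3-c->q1

Let each state record the length of the longest suffix of the input read so far that is also a prefix of `cca`. q1 means the last symbol is `c`; q2 means the last 2 symbols are `cc`; q3 means the last 3 symbols are `cca`. Accept only at q3, where the string currently ends in `cca`.
4 states suffice.
        a   b   c  
>  q0   q0  q0  q1 
   q1   q0  q0  q2 
   q2   q3  q0  q2 
 * q3   q0  q0  q1 
(> = start, * = accepting)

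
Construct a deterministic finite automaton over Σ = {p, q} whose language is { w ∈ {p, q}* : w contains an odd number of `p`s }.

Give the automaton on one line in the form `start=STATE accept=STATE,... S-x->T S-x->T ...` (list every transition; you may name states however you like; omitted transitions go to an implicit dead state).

start=A accept=B A-p->B A-q->A B-p->A B-q->B

Keep the running count of `p`s modulo 2: each `p` advances along the cycle A → B → A while other symbols loop. Accept at B.
2 states suffice.
       p  q 
>  A   B  A 
 * B   A  B 
(> = start, * = accepting)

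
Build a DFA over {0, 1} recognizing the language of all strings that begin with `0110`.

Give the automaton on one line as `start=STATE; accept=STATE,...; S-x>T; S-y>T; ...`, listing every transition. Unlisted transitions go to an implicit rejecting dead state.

Check the first 4 symbols one by one: s0 through s3 record how many have matched `0110` so far; any wrong symbol goes to the dead state s5. After all 4 match we enter the accepting sink s4.
A 6-state machine:
        0   1  
>  s0   s1  s5 
   s1   s5  s2 
   s2   s5  s3 
   s3   s4  s5 
 * s4   s4  s4 
   s5   s5  s5 
(> = start, * = accepting)

start=s0; accept=s4; s0-0>s1; s0-1>s5; s1-0>s5; s1-1>s2; s2-0>s5; s2-1>s3; s3-0>s4; s3-1>s5; s4-0>s4; s4-1>s4; s5-0>s5; s5-1>s5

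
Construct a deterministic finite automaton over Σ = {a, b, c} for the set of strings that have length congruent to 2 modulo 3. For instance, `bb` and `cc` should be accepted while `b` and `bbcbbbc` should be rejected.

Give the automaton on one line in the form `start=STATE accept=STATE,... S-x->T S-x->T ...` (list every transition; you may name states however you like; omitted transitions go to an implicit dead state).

Only the length mod 3 matters, so use a 3-cycle: from any state, every input symbol moves to the next state, wrapping s2 back to s0. Mark s2 accepting.
3 states suffice.
        a   b   c  
>  s0   s1  s1  s1 
   s1   s2  s2  s2 
 * s2   s0  s0  s0 
(> = start, * = accepting)

start=s0 accept=s2 s0-a->s1 s0-b->s1 s0-c->s1 s1-a->s2 s1-b->s2 s1-c->s2 s2-a->s0 s2-b->s0 s2-c->s0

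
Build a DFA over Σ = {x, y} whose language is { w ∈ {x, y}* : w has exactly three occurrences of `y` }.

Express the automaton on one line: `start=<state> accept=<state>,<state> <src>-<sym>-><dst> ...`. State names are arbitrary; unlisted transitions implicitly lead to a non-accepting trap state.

start=q0 accept=q3 q0-x->q0 q0-y->q1 q1-x->q1 q1-y->q2 q2-x->q2 q2-y->q3 q3-x->q3 q3-y->q4 q4-x->q4 q4-y->q4

Count `y`s, saturating at 4: states q0 through q3 mean 0 through 3 `y`s seen; q4 means more than 3. Each `y` increments (capped at q4); other symbols loop. Accept from {q3}.
5 states suffice.
        x   y  
>  q0   q0  q1 
   q1   q1  q2 
   q2   q2  q3 
 * q3   q3  q4 
   q4   q4  q4 
(> = start, * = accepting)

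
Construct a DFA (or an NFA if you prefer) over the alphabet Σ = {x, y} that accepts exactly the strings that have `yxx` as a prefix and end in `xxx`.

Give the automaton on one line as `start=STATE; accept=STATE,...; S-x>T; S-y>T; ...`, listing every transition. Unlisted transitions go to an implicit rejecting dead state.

start=A; accept=I; A-x>B; A-y>C; B-x>D; B-y>E; C-x>F; C-y>E; D-x>G; D-y>E; E-x>B; E-y>E; F-x>H; F-y>E; G-x>G; G-y>E; H-x>I; H-y>J; I-x>I; I-y>J; J-x>K; J-y>J; K-x>H; K-y>J

Build one automaton per condition and run them in lockstep. The first has 5 states tracking whether the input so far still matches the prefix `yxx`; the second has 4 states tracking how much of the suffix `xxx` has currently been matched. A product state is a pair (one from each), accepting exactly when both do.
       x  y 
>  A   B  C 
   B   D  E 
   C   F  E 
   D   G  E 
   E   B  E 
   F   H  E 
   G   G  E 
   H   I  J 
 * I   I  J 
   J   K  J 
   K   H  J 
(> = start, * = accepting)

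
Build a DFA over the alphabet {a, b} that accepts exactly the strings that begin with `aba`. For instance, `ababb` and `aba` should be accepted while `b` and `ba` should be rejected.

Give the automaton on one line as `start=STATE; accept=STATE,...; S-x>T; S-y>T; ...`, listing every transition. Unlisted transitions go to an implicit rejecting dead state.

Check the first 3 symbols one by one: S0 through S2 record how many have matched `aba` so far; any wrong symbol goes to the dead state S4. After all 3 match we enter the accepting sink S3.
        a   b  
>  S0   S1  S4 
   S1   S4  S2 
   S2   S3  S4 
 * S3   S3  S3 
   S4   S4  S4 
(> = start, * = accepting)

start=S0; accept=S3; S0-a>S1; S0-b>S4; S1-a>S4; S1-b>S2; S2-a>S3; S2-b>S4; S3-a>S3; S3-b>S3; S4-a>S4; S4-b>S4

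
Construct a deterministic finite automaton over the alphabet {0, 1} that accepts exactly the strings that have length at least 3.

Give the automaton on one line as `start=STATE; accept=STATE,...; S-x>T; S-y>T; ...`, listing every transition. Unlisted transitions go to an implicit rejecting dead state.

start=A; accept=D,E; A-0>B; A-1>B; B-0>C; B-1>C; C-0>D; C-1>D; D-0>E; D-1>E; E-0>E; E-1>E

We only need to distinguish lengths 0, 1, …, 3, and '>3'. Chain A → B → C → D → E on every symbol, with E looping. Accepting states: {D, E}.
       0  1 
>  A   B  B 
   B   C  C 
   C   D  D 
 * D   E  E 
 * E   E  E 
(> = start, * = accepting)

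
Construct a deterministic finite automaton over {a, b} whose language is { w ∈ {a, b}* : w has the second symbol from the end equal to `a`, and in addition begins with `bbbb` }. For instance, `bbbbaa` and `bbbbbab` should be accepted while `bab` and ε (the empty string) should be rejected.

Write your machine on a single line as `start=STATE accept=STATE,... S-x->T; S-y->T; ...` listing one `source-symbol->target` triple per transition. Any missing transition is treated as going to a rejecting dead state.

Handle the two conditions separately and then intersect. The first has 7 states tracking the last 2 symbols read; the second has 6 states tracking whether the input so far still matches the prefix `bbbb`. A product state is a pair (one from each), accepting exactly when both do.
With 13 states:
          a    b  
>  S0     S1   S2 
   S1     S3   S4 
   S2     S5   S6 
   S3     S3   S4 
   S4     S5   S7 
   S5     S3   S4 
   S6     S5   S8 
   S7     S5   S7 
   S8     S5   S9 
   S9    S10   S9 
   S10   S11  S12 
 * S11   S11  S12 
 * S12   S10   S9 
(> = start, * = accepting)

start=S0; accept=S11,S12; S0-a->S1; S0-b->S2; S1-a->S3; S1-b->S4; S2-a->S5; S2-b->S6; S3-a->S3; S3-b->S4; S4-a->S5; S4-b->S7; S5-a->S3; S5-b->S4; S6-a->S5; S6-b->S8; S7-a->S5; S7-b->S7; S8-a->S5; S8-b->S9; S9-a->S10; S9-b->S9; S10-a->S11; S10-b->S12; S11-a->S11; S11-b->S12; S12-a->S10; S12-b->S9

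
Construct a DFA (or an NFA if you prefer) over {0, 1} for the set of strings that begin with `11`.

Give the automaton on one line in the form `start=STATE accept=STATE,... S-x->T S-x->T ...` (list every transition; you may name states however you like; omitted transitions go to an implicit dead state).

Walk along `11` while the input agrees: from A take `1` to B, and so on. Any deviation drops to the rejecting sink D. Once C is reached the prefix is confirmed and every continuation is accepted.
With 4 states:
       0  1 
>  A   D  B 
   B   D  C 
 * C   C  C 
   D   D  D 
(> = start, * = accepting)

start=A accept=C A-0->D A-1->B B-0->D B-1->C C-0->C C-1->C D-0->D D-1->D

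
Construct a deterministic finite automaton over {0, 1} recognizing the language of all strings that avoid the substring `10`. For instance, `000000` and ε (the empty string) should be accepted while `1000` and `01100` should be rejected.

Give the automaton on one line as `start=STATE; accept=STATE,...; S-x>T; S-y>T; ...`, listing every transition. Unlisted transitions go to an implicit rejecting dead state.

start=S0; accept=S0,S1; S0-0>S0; S0-1>S1; S1-0>S2; S1-1>S1; S2-0>S2; S2-1>S2

This is the complement of 'contains `10`'. Use the same substring-matching states — S0 through S2 holding how much of `10` has just been matched — but flip the accepting set: everything except the trap S2 accepts.
        0   1  
>* S0   S0  S1 
 * S1   S2  S1 
   S2   S2  S2 
(> = start, * = accepting)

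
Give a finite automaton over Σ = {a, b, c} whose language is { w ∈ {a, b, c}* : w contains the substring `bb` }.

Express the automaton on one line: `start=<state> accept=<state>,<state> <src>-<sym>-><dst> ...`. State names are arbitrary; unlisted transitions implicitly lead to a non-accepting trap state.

Track how much of `bb` has been matched so far: state q0 is no progress, q2 is the absorbing accept state reached once `bb` has occurred. Intermediate states record partial matches; on a mismatch, fall back to the longest reusable overlap.
3 states suffice.
        a   b   c  
>  q0   q0  q1  q0 
   q1   q0  q2  q0 
 * q2   q2  q2  q2 
(> = start, * = accepting)

start=q0 accept=q2 q0-a->q0 q0-b->q1 q0-c->q0 q1-a->q0 q1-b->q2 q1-c->q0 q2-a->q2 q2-b->q2 q2-c->q2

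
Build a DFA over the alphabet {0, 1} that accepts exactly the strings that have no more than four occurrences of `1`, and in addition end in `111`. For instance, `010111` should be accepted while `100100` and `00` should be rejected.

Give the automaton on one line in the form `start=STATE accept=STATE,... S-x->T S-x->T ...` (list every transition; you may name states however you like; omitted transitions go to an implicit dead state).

Run two small machines in parallel and take their product. The first has 6 states tracking the count of `1`s, saturating at 5; the second has 4 states tracking how much of the suffix `111` has currently been matched. A product state is a pair (one from each), accepting exactly when both do. Minimizing collapses redundant product states.
9 states suffice.
       0  1 
>  A   A  B 
   B   C  D 
   C   C  E 
   D   F  G 
   E   F  H 
   F   F  F 
 * G   F  I 
   H   F  I 
 * I   F  F 
(> = start, * = accepting)

start=A accept=G,I A-0->A A-1->B B-0->C B-1->D C-0->C C-1->E D-0->F D-1->G E-0->F E-1->H F-0->F F-1->F G-0->F G-1->I H-0->F H-1->I I-0->F I-1->F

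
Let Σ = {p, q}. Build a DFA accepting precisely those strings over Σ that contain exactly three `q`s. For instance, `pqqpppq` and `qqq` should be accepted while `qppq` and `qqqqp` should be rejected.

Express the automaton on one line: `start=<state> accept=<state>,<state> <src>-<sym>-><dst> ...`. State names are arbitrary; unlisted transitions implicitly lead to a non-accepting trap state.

start=A accept=D A-p->A A-q->B B-p->B B-q->C C-p->C C-q->D D-p->D D-q->E E-p->E E-q->E

Count `q`s, saturating at 4: states A through D mean 0 through 3 `q`s seen; E means more than 3. Each `q` increments (capped at E); other symbols loop. Accept from {D}.
       p  q 
>  A   A  B 
   B   B  C 
   C   C  D 
 * D   D  E 
   E   E  E 
(> = start, * = accepting)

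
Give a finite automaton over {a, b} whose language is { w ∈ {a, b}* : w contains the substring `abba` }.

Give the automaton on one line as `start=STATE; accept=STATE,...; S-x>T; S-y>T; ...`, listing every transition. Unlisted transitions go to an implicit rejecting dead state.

start=S0; accept=S4; S0-a>S1; S0-b>S0; S1-a>S1; S1-b>S2; S2-a>S1; S2-b>S3; S3-a>S4; S3-b>S0; S4-a>S4; S4-b>S4

States S0..S3 record the length of the longest prefix of `abba` that matches the current input suffix. Reaching S4 means `abba` has been seen, and we stay there forever. Accept from S4.
A 5-state machine:
        a   b  
>  S0   S1  S0 
   S1   S1  S2 
   S2   S1  S3 
   S3   S4  S0 
 * S4   S4  S4 
(> = start, * = accepting)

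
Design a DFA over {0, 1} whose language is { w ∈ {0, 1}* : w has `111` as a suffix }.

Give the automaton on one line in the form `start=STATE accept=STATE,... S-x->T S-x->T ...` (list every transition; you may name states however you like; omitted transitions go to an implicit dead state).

Remember how much of `111` the current input suffix matches. State A means no match yet; B means the last symbol is `1`; C means the last 2 symbols are `11`; D means the last 3 symbols are `111`. Only D accepts. On a mismatch, fall back to the longest proper suffix that is still a prefix of `111`.
4 states suffice.
       0  1 
>  A   A  B 
   B   A  C 
   C   A  D 
 * D   A  D 
(> = start, * = accepting)

start=A accept=D A-0->A A-1->B B-0->A B-1->C C-0->A C-1->D D-0->A D-1->D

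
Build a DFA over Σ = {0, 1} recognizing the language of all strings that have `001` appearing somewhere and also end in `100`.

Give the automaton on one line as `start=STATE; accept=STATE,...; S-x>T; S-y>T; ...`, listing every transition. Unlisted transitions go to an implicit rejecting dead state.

start=s0; accept=s5; s0-0>s1; s0-1>s0; s1-0>s2; s1-1>s0; s2-0>s2; s2-1>s3; s3-0>s4; s3-1>s3; s4-0>s5; s4-1>s3; s5-0>s2; s5-1>s3

Handle the two conditions separately and then intersect. One (4 states) tracks whether and how much of `001` has been seen; the other (4 states) tracks how much of the suffix `100` has currently been matched. Each combined state is a pair, one component from each; accept when both components accept. Minimizing collapses redundant product states.
With 6 states:
        0   1  
>  s0   s1  s0 
   s1   s2  s0 
   s2   s2  s3 
   s3   s4  s3 
   s4   s5  s3 
 * s5   s2  s3 
(> = start, * = accepting)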